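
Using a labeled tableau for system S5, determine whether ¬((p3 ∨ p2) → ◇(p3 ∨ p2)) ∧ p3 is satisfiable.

1. ¬((p3 ∨ p2) → ◇(p3 ∨ p2)) ∧ p3, 0
2. ¬((p3 ∨ p2) → ◇(p3 ∨ p2)), 0
3. p3, 0
4. p3 ∨ p2, 0
5. ¬◇(p3 ∨ p2), 0
6. ¬(p3 ∨ p2), 0
7. ¬p3, 0
8. ¬p2, 0
Accessibility: 0R0
Branch closes: p3 and ¬p3 both at 0.
Every branch closes; the branch above is one of them.

Unsatisfiable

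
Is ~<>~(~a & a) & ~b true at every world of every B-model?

Tableau for the negation ~(~<>~(~a & a) & ~b):
1. ~(~<>~(~a & a) & ~b), w0
2. b, w0
Accessibility: w0Rw0
The negation has an open branch (countermodel exists).

Invalid (countermodel exists)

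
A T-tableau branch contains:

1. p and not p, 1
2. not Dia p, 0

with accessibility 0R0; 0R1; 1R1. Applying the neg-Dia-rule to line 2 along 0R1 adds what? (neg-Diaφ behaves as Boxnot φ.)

not p, 1

neg-Diaφ behaves as Boxnot φ: propagate the negated body to each accessible world.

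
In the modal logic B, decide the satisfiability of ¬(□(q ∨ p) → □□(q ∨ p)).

Satisfiable

1. ¬(□(q ∨ p) → □□(q ∨ p)), u
2. □(q ∨ p), u   [¬→-rule on 1]
3. ¬□□(q ∨ p), u   [¬→-rule on 1]
4. q ∨ p, u   [□-rule on 2 via uRu]
5. p, u   [∨-rule on 4 (branches; this branch)]
6. ¬□(q ∨ p), v   [¬□-rule on 3: fresh world v, uRv]
7. q ∨ p, v   [□-rule on 2 via uRv]
8. p, v   [∨-rule on 7 (branches; this branch)]
9. ¬(q ∨ p), w   [¬□-rule on 6: fresh world w, vRw]
10. ¬q, w   [¬∨-rule on 9]
11. ¬p, w   [¬∨-rule on 9]
Accessibility: uRu, uRv, vRu, vRv, vRw, wRv, wRw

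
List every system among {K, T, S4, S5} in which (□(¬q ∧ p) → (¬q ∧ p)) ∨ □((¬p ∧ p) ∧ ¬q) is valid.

K-tableau for the negation ¬((□(¬q ∧ p) → (¬q ∧ p)) ∨ □((¬p ∧ p) ∧ ¬q)):
1. ¬((□(¬q ∧ p) → (¬q ∧ p)) ∨ □((¬p ∧ p) ∧ ¬q)), 0
2. ¬(□(¬q ∧ p) → (¬q ∧ p)), 0   [¬∨-rule on 1]
3. ¬□((¬p ∧ p) ∧ ¬q), 0   [¬∨-rule on 1]
4. □(¬q ∧ p), 0   [¬→-rule on 2]
5. ¬(¬q ∧ p), 0   [¬→-rule on 2]
6. ¬p, 0   [¬∧-rule on 5 (branches; this branch)]
7. ¬((¬p ∧ p) ∧ ¬q), 1   [¬□-rule on 3: fresh world 1, 0R1]
8. ¬q ∧ p, 1   [□-rule on 4 via 0R1]
9. ¬q, 1   [∧-rule on 8]
10. p, 1   [∧-rule on 8]
11. ¬(¬p ∧ p), 1   [¬∧-rule on 7 (branches; this branch)]
Accessibility: 0R1
Complete open branch: countermodel on a K-frame, so not valid in K.
T-tableau for the negation ¬((□(¬q ∧ p) → (¬q ∧ p)) ∨ □((¬p ∧ p) ∧ ¬q)):
1. ¬((□(¬q ∧ p) → (¬q ∧ p)) ∨ □((¬p ∧ p) ∧ ¬q)), 0
2. ¬(□(¬q ∧ p) → (¬q ∧ p)), 0   [¬∨-rule on 1]
3. ¬□((¬p ∧ p) ∧ ¬q), 0   [¬∨-rule on 1]
4. □(¬q ∧ p), 0   [¬→-rule on 2]
5. ¬(¬q ∧ p), 0   [¬→-rule on 2]
6. ¬q ∧ p, 0   [□-rule on 4 via 0R0]
7. ¬q, 0   [∧-rule on 6]
8. p, 0   [∧-rule on 6]
9. ¬p, 0   [¬∧-rule on 5 (branches; this branch)]
Accessibility: 0R0
Branch closes: p and ¬p both at 0.
Every branch closes (one shown): valid in T, hence also in S4, S5 (every theorem of T is a theorem of S4 and S5).

T, S4, S5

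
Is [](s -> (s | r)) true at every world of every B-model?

Valid in B

Tableau for the negation ~[](s -> (s | r)):
1. ~[](s -> (s | r)), 0
2. ~(s -> (s | r)), 1
3. s, 1
4. ~(s | r), 1
5. ~s, 1
6. ~r, 1
Accessibility: 0R0, 0R1, 1R0, 1R1
Branch closes: s and ~s both at 1.
All branches of the negation close; one closing branch shown above.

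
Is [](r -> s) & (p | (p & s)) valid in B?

Tableau for the negation ~([](r -> s) & (p | (p & s))):
1. ~([](r -> s) & (p | (p & s))), 0
2. ~(p | (p & s)), 0   [~&-rule on 1 (branches; this branch)]
3. ~p, 0   [~|-rule on 2]
4. ~(p & s), 0   [~|-rule on 2]
5. ~s, 0   [~&-rule on 4 (branches; this branch)]
Accessibility: 0R0
The negation has an open branch (countermodel exists).

Not valid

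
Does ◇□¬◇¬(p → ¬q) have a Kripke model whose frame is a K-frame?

1. ◇□¬◇¬(p → ¬q), w0
2. □¬◇¬(p → ¬q), w1   [◇-rule on 1: fresh world w1, w0Rw1]
Accessibility: w0Rw1

Satisfiable (open branch found)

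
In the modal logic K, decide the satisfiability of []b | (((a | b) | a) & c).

1. []b | (((a | b) | a) & c), w0
2. ((a | b) | a) & c, w0
3. (a | b) | a, w0
4. c, w0
5. a, w0

Yes, satisfiable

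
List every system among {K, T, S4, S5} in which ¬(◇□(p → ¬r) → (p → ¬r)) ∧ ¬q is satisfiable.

S4-tableau for the formula:
1. ¬(◇□(p → ¬r) → (p → ¬r)) ∧ ¬q, u
2. ¬(◇□(p → ¬r) → (p → ¬r)), u
3. ¬q, u
4. ◇□(p → ¬r), u
5. ¬(p → ¬r), u
6. p, u
7. r, u
8. □(p → ¬r), v
9. p → ¬r, v
10. ¬r, v
Accessibility: uRu, uRv, vRv
Complete open branch: satisfiable in S4, hence also in K, T (this S4-model is also a K-model and a T-model).
S5-tableau for the formula:
1. ¬(◇□(p → ¬r) → (p → ¬r)) ∧ ¬q, u
2. ¬(◇□(p → ¬r) → (p → ¬r)), u
3. ¬q, u
4. ◇□(p → ¬r), u
5. ¬(p → ¬r), u
6. p, u
7. r, u
8. □(p → ¬r), v
9. p → ¬r, u
10. p → ¬r, v
11. ¬r, u
Accessibility: uRu, uRv, vRu, vRv
Branch closes: r and ¬r both at u.
Every branch closes (one shown): unsatisfiable in S5.

K, T, S4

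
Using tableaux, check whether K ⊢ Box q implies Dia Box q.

No, not valid

Tableau for the negation not (Box q implies Dia Box q):
1. not (Box q implies Dia Box q), u
2. Box q, u
3. not Dia Box q, u
The negation has an open branch (countermodel exists).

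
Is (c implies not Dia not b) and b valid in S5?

Tableau for the negation not ((c implies not Dia not b) and b):
1. not ((c implies not Dia not b) and b), w0
2. not b, w0   [neg-and-rule on 1 (branches; this branch)]
Accessibility: w0Rw0
The negation has an open branch (countermodel exists).

Not valid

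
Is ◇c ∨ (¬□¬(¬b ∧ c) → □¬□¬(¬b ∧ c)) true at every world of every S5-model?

Valid in S5

Tableau for the negation ¬(◇c ∨ (¬□¬(¬b ∧ c) → □¬□¬(¬b ∧ c))):
1. ¬(◇c ∨ (¬□¬(¬b ∧ c) → □¬□¬(¬b ∧ c))), 0
2. ¬◇c, 0
3. ¬(¬□¬(¬b ∧ c) → □¬□¬(¬b ∧ c)), 0
4. ¬□¬(¬b ∧ c), 0
5. ¬□¬□¬(¬b ∧ c), 0
6. ¬c, 0
7. ¬b ∧ c, 1
8. ¬b, 1
9. c, 1
10. ¬c, 1
Accessibility: 0R0, 0R1, 1R0, 1R1
Branch closes: c and ¬c both at 1.
All branches of the negation close; one closing branch shown above.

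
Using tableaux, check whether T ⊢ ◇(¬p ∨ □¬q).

Not valid

Tableau for the negation ¬◇(¬p ∨ □¬q):
1. ¬◇(¬p ∨ □¬q), w0
2. ¬(¬p ∨ □¬q), w0
3. p, w0
4. ¬□¬q, w0
5. q, w1
6. ¬(¬p ∨ □¬q), w1
7. p, w1
8. ¬□¬q, w1
9. q, w2
Accessibility: w0Rw0, w0Rw1, w1Rw1, w1Rw2, w2Rw2
The negation has an open branch (countermodel exists).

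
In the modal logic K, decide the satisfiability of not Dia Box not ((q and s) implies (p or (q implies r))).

1. not Dia Box not ((q and s) implies (p or (q implies r))), w0

Yes, satisfiable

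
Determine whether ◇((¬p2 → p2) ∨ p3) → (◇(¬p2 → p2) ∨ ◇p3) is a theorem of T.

Yes, valid

Tableau for the negation ¬(◇((¬p2 → p2) ∨ p3) → (◇(¬p2 → p2) ∨ ◇p3)):
1. ¬(◇((¬p2 → p2) ∨ p3) → (◇(¬p2 → p2) ∨ ◇p3)), 0
2. ◇((¬p2 → p2) ∨ p3), 0
3. ¬(◇(¬p2 → p2) ∨ ◇p3), 0
4. ¬◇(¬p2 → p2), 0
5. ¬◇p3, 0
6. ¬(¬p2 → p2), 0
7. ¬p2, 0
8. ¬p3, 0
9. (¬p2 → p2) ∨ p3, 1
10. ¬(¬p2 → p2), 1
11. ¬p2, 1
12. ¬p3, 1
13. ¬p2 → p2, 1
14. p2, 1
Accessibility: 0R0, 0R1, 1R1
Branch closes: p2 and ¬p2 both at 1.
All branches of the negation close; one closing branch shown above.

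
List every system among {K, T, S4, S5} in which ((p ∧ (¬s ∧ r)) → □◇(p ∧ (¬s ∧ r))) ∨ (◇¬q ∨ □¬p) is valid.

S5

S4-tableau for the negation ¬(((p ∧ (¬s ∧ r)) → □◇(p ∧ (¬s ∧ r))) ∨ (◇¬q ∨ □¬p)):
1. ¬(((p ∧ (¬s ∧ r)) → □◇(p ∧ (¬s ∧ r))) ∨ (◇¬q ∨ □¬p)), 0
2. ¬((p ∧ (¬s ∧ r)) → □◇(p ∧ (¬s ∧ r))), 0
3. ¬(◇¬q ∨ □¬p), 0
4. p ∧ (¬s ∧ r), 0
5. ¬□◇(p ∧ (¬s ∧ r)), 0
6. ¬◇¬q, 0
7. ¬□¬p, 0
8. p, 0
9. ¬s ∧ r, 0
10. ¬s, 0
11. r, 0
12. q, 0
13. ¬◇(p ∧ (¬s ∧ r)), 1
14. q, 1
15. ¬(p ∧ (¬s ∧ r)), 1
16. ¬(¬s ∧ r), 1
17. ¬r, 1
18. p, 2
19. q, 2
Accessibility: 0R0, 0R1, 0R2, 1R1, 2R2
Complete open branch: countermodel on an S4-frame, so not valid in S4, nor in K, T (the same frame is also a K-frame and a T-frame).
S5-tableau for the negation ¬(((p ∧ (¬s ∧ r)) → □◇(p ∧ (¬s ∧ r))) ∨ (◇¬q ∨ □¬p)):
1. ¬(((p ∧ (¬s ∧ r)) → □◇(p ∧ (¬s ∧ r))) ∨ (◇¬q ∨ □¬p)), 0
2. ¬((p ∧ (¬s ∧ r)) → □◇(p ∧ (¬s ∧ r))), 0
3. ¬(◇¬q ∨ □¬p), 0
4. p ∧ (¬s ∧ r), 0
5. ¬□◇(p ∧ (¬s ∧ r)), 0
6. ¬◇¬q, 0
7. ¬□¬p, 0
8. p, 0
9. ¬s ∧ r, 0
10. ¬s, 0
11. r, 0
12. q, 0
13. ¬◇(p ∧ (¬s ∧ r)), 1
14. q, 1
15. ¬(p ∧ (¬s ∧ r)), 0
16. ¬(p ∧ (¬s ∧ r)), 1
17. ¬(¬s ∧ r), 0
18. ¬(¬s ∧ r), 1
19. ¬r, 0
Accessibility: 0R0, 0R1, 1R0, 1R1
Branch closes: r and ¬r both at 0.
Every branch closes (one shown): valid in S5.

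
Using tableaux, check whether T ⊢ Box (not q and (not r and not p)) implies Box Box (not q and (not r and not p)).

Tableau for the negation not (Box (not q and (not r and not p)) implies Box Box (not q and (not r and not p))):
1. not (Box (not q and (not r and not p)) implies Box Box (not q and (not r and not p))), w0
2. Box (not q and (not r and not p)), w0
3. not Box Box (not q and (not r and not p)), w0
4. not q and (not r and not p), w0
5. not q, w0
6. not r and not p, w0
7. not r, w0
8. not p, w0
9. not Box (not q and (not r and not p)), w1
10. not q and (not r and not p), w1
11. not q, w1
12. not r and not p, w1
13. not r, w1
14. not p, w1
15. not (not q and (not r and not p)), w2
16. not (not r and not p), w2
17. p, w2
Accessibility: w0Rw0, w0Rw1, w1Rw1, w1Rw2, w2Rw2
The negation has an open branch (countermodel exists).

No, not valid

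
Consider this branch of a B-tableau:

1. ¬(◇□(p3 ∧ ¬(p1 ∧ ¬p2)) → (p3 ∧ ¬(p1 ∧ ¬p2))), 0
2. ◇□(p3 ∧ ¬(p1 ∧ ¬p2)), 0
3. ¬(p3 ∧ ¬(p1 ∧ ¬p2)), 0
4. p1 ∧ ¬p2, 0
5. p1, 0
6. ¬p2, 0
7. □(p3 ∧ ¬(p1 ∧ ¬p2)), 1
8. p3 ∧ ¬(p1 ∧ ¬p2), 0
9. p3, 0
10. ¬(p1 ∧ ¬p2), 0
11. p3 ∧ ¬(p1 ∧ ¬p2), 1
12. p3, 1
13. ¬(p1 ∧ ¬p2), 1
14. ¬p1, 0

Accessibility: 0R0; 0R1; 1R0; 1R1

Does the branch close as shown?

Yes, closed

Both p1 and ¬p1 appear at 0.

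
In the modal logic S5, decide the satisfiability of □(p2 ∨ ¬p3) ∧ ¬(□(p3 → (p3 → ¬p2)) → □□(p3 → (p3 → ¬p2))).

Unsatisfiable (every branch closes)

1. □(p2 ∨ ¬p3) ∧ ¬(□(p3 → (p3 → ¬p2)) → □□(p3 → (p3 → ¬p2))), 0
2. □(p2 ∨ ¬p3), 0
3. ¬(□(p3 → (p3 → ¬p2)) → □□(p3 → (p3 → ¬p2))), 0
4. □(p3 → (p3 → ¬p2)), 0
5. ¬□□(p3 → (p3 → ¬p2)), 0
6. p2 ∨ ¬p3, 0
7. p3 → (p3 → ¬p2), 0
8. ¬p3, 0
9. p3 → ¬p2, 0
10. ¬p2, 0
11. ¬□(p3 → (p3 → ¬p2)), 1
12. p2 ∨ ¬p3, 1
13. p3 → (p3 → ¬p2), 1
14. ¬p3, 1
15. p3 → ¬p2, 1
16. ¬p2, 1
17. ¬(p3 → (p3 → ¬p2)), 2
18. p3, 2
19. ¬(p3 → ¬p2), 2
20. p2, 2
21. p2 ∨ ¬p3, 2
22. p3 → (p3 → ¬p2), 2
23. p3 → ¬p2, 2
24. ¬p2, 2
Accessibility: 0R0, 0R1, 0R2, 1R0, 1R1, 1R2, 2R0, 2R1, 2R2
Branch closes: p2 and ¬p2 both at 2.
All branches of the tableau close; one closing branch shown above.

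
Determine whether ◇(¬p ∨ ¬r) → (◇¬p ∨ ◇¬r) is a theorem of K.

Tableau for the negation ¬(◇(¬p ∨ ¬r) → (◇¬p ∨ ◇¬r)):
1. ¬(◇(¬p ∨ ¬r) → (◇¬p ∨ ◇¬r)), u
2. ◇(¬p ∨ ¬r), u
3. ¬(◇¬p ∨ ◇¬r), u
4. ¬◇¬p, u
5. ¬◇¬r, u
6. ¬p ∨ ¬r, v
7. p, v
8. r, v
9. ¬r, v
Accessibility: uRv
Branch closes: r and ¬r both at v.
All branches of the negation close; one closing branch shown above.

Valid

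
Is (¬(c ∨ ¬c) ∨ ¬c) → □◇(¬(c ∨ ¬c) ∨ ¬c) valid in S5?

Valid

Tableau for the negation ¬((¬(c ∨ ¬c) ∨ ¬c) → □◇(¬(c ∨ ¬c) ∨ ¬c)):
1. ¬((¬(c ∨ ¬c) ∨ ¬c) → □◇(¬(c ∨ ¬c) ∨ ¬c)), w0
2. ¬(c ∨ ¬c) ∨ ¬c, w0
3. ¬□◇(¬(c ∨ ¬c) ∨ ¬c), w0
4. ¬c, w0
5. ¬◇(¬(c ∨ ¬c) ∨ ¬c), w1
6. ¬(¬(c ∨ ¬c) ∨ ¬c), w0
7. c ∨ ¬c, w0
8. c, w0
Accessibility: w0Rw0, w0Rw1, w1Rw0, w1Rw1
Branch closes: c and ¬c both at w0.
Every branch of the negation's tableau closes; the branch above is one of them.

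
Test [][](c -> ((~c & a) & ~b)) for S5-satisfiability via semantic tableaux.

1. [][](c -> ((~c & a) & ~b)), w0
2. [](c -> ((~c & a) & ~b)), w0
3. c -> ((~c & a) & ~b), w0
4. (~c & a) & ~b, w0
5. ~c & a, w0
6. ~b, w0
7. ~c, w0
8. a, w0
Accessibility: w0Rw0

Satisfiable (open branch found)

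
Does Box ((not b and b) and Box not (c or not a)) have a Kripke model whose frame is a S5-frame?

1. Box ((not b and b) and Box not (c or not a)), 0
2. (not b and b) and Box not (c or not a), 0
3. not b and b, 0
4. Box not (c or not a), 0
5. not b, 0
6. b, 0
Accessibility: 0R0
Branch closes: b and not b both at 0.
Every branch closes; the branch above is one of them.

No, unsatisfiable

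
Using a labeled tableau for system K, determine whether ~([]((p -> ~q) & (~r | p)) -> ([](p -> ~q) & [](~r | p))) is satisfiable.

1. ~([]((p -> ~q) & (~r | p)) -> ([](p -> ~q) & [](~r | p))), 0
2. []((p -> ~q) & (~r | p)), 0
3. ~([](p -> ~q) & [](~r | p)), 0
4. ~[](~r | p), 0
5. ~(~r | p), 1
6. r, 1
7. ~p, 1
8. (p -> ~q) & (~r | p), 1
9. p -> ~q, 1
10. ~r | p, 1
11. ~q, 1
12. p, 1
Accessibility: 0R1
Branch closes: p and ~p both at 1.
Every branch closes; the branch above is one of them.

No, unsatisfiable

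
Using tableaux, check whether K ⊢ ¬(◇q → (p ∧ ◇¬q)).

No, not valid

Tableau for the negation ◇q → (p ∧ ◇¬q):
1. ◇q → (p ∧ ◇¬q), 0
2. p ∧ ◇¬q, 0
3. p, 0
4. ◇¬q, 0
5. ¬q, 1
Accessibility: 0R1
The negation has an open branch (countermodel exists).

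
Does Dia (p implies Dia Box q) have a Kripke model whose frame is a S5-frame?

Satisfiable

1. Dia (p implies Dia Box q), u
2. p implies Dia Box q, v
3. Dia Box q, v
4. Box q, w
5. q, u
6. q, v
7. q, w
Accessibility: uRu, uRv, uRw, vRu, vRv, vRw, wRu, wRv, wRw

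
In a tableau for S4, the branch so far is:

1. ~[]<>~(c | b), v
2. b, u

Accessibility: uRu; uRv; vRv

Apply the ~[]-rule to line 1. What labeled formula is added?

a fresh world w with vRw, and ~<>~(c | b) at w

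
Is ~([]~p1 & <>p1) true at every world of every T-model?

Yes, valid

Tableau for the negation []~p1 & <>p1:
1. []~p1 & <>p1, u
2. []~p1, u   [&-rule on 1]
3. <>p1, u   [&-rule on 1]
4. ~p1, u   [[]-rule on 2 via uRu]
5. p1, v   [<>-rule on 3: fresh world v, uRv]
6. ~p1, v   [[]-rule on 2 via uRv]
Accessibility: uRu, uRv, vRv
Branch closes: p1 and ~p1 both at v.
All branches of the negation close; one closing branch shown above.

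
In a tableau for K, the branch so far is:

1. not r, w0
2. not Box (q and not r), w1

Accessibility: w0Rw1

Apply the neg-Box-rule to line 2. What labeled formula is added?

a fresh world w2 with w1Rw2, and not (q and not r) at w2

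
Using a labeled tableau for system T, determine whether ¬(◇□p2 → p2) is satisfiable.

1. ¬(◇□p2 → p2), w0
2. ◇□p2, w0
3. ¬p2, w0
4. □p2, w1
5. p2, w1
Accessibility: w0Rw0, w0Rw1, w1Rw1

Satisfiable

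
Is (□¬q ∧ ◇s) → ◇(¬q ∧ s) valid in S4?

Yes, valid

Tableau for the negation ¬((□¬q ∧ ◇s) → ◇(¬q ∧ s)):
1. ¬((□¬q ∧ ◇s) → ◇(¬q ∧ s)), 0
2. □¬q ∧ ◇s, 0   [¬→-rule on 1]
3. ¬◇(¬q ∧ s), 0   [¬→-rule on 1]
4. □¬q, 0   [∧-rule on 2]
5. ◇s, 0   [∧-rule on 2]
6. ¬(¬q ∧ s), 0   [¬◇-rule on 3 via 0R0]
7. ¬q, 0   [□-rule on 4 via 0R0]
8. ¬s, 0   [¬∧-rule on 6 (branches; this branch)]
9. s, 1   [◇-rule on 5: fresh world 1, 0R1]
10. ¬(¬q ∧ s), 1   [¬◇-rule on 3 via 0R1]
11. ¬q, 1   [□-rule on 4 via 0R1]
12. ¬s, 1   [¬∧-rule on 10 (branches; this branch)]
Accessibility: 0R0, 0R1, 1R1
Branch closes: s and ¬s both at 1.
All branches of the negation close; one closing branch shown above.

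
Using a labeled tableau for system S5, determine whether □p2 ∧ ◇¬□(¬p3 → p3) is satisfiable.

Yes, satisfiable

1. □p2 ∧ ◇¬□(¬p3 → p3), 0
2. □p2, 0
3. ◇¬□(¬p3 → p3), 0
4. p2, 0
5. ¬□(¬p3 → p3), 1
6. p2, 1
7. ¬(¬p3 → p3), 2
8. ¬p3, 2
9. p2, 2
Accessibility: 0R0, 0R1, 0R2, 1R0, 1R1, 1R2, 2R0, 2R1, 2R2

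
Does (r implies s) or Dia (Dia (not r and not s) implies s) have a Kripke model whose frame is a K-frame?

Satisfiable

1. (r implies s) or Dia (Dia (not r and not s) implies s), 0
2. Dia (Dia (not r and not s) implies s), 0   [or-rule on 1 (branches; this branch)]
3. Dia (not r and not s) implies s, 1   [Dia-rule on 2: fresh world 1, 0R1]
4. s, 1   [implies-rule on 3 (branches; this branch)]
Accessibility: 0R1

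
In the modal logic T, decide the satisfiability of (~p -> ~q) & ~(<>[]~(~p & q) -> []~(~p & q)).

1. (~p -> ~q) & ~(<>[]~(~p & q) -> []~(~p & q)), 0
2. ~p -> ~q, 0
3. ~(<>[]~(~p & q) -> []~(~p & q)), 0
4. <>[]~(~p & q), 0
5. ~[]~(~p & q), 0
6. ~q, 0
7. []~(~p & q), 1
8. ~(~p & q), 1
9. ~q, 1
10. ~p & q, 2
11. ~p, 2
12. q, 2
Accessibility: 0R0, 0R1, 0R2, 1R1, 2R2

Yes, satisfiable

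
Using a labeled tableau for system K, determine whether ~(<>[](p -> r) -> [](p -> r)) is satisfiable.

Satisfiable

1. ~(<>[](p -> r) -> [](p -> r)), 0
2. <>[](p -> r), 0   [~->-rule on 1]
3. ~[](p -> r), 0   [~->-rule on 1]
4. [](p -> r), 1   [<>-rule on 2: fresh world 1, 0R1]
5. ~(p -> r), 2   [~[]-rule on 3: fresh world 2, 0R2]
6. p, 2   [~->-rule on 5]
7. ~r, 2   [~->-rule on 5]
Accessibility: 0R1, 0R2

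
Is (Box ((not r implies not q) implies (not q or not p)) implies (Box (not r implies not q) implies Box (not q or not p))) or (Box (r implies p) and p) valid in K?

Tableau for the negation not ((Box ((not r implies not q) implies (not q or not p)) implies (Box (not r implies not q) implies Box (not q or not p))) or (Box (r implies p) and p)):
1. not ((Box ((not r implies not q) implies (not q or not p)) implies (Box (not r implies not q) implies Box (not q or not p))) or (Box (r implies p) and p)), 0
2. not (Box ((not r implies not q) implies (not q or not p)) implies (Box (not r implies not q) implies Box (not q or not p))), 0
3. not (Box (r implies p) and p), 0
4. Box ((not r implies not q) implies (not q or not p)), 0
5. not (Box (not r implies not q) implies Box (not q or not p)), 0
6. Box (not r implies not q), 0
7. not Box (not q or not p), 0
8. not p, 0
9. not (not q or not p), 1
10. q, 1
11. p, 1
12. (not r implies not q) implies (not q or not p), 1
13. not r implies not q, 1
14. not q or not p, 1
15. r, 1
16. not p, 1
Accessibility: 0R1
Branch closes: p and not p both at 1.
Every branch of the negation's tableau closes; the branch above is one of them.

Yes, valid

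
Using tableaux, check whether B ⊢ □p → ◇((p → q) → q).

Valid

Tableau for the negation ¬(□p → ◇((p → q) → q)):
1. ¬(□p → ◇((p → q) → q)), 0
2. □p, 0
3. ¬◇((p → q) → q), 0
4. p, 0
5. ¬((p → q) → q), 0
6. p → q, 0
7. ¬q, 0
8. q, 0
Accessibility: 0R0
Branch closes: q and ¬q both at 0.
All branches of the negation close; one closing branch shown above.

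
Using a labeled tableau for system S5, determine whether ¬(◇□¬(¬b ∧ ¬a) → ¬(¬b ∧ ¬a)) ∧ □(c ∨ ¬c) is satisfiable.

1. ¬(◇□¬(¬b ∧ ¬a) → ¬(¬b ∧ ¬a)) ∧ □(c ∨ ¬c), 0
2. ¬(◇□¬(¬b ∧ ¬a) → ¬(¬b ∧ ¬a)), 0
3. □(c ∨ ¬c), 0
4. ◇□¬(¬b ∧ ¬a), 0
5. ¬b ∧ ¬a, 0
6. ¬b, 0
7. ¬a, 0
8. c ∨ ¬c, 0
9. ¬c, 0
10. □¬(¬b ∧ ¬a), 1
11. c ∨ ¬c, 1
12. ¬(¬b ∧ ¬a), 0
13. ¬(¬b ∧ ¬a), 1
14. ¬c, 1
15. a, 0
Accessibility: 0R0, 0R1, 1R0, 1R1
Branch closes: a and ¬a both at 0.
Every branch closes; the branch above is one of them.

No, unsatisfiable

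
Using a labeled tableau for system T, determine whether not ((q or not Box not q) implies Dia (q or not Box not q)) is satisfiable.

1. not ((q or not Box not q) implies Dia (q or not Box not q)), u
2. q or not Box not q, u
3. not Dia (q or not Box not q), u
4. not (q or not Box not q), u
5. not q, u
6. Box not q, u
7. not Box not q, u
8. q, v
9. not (q or not Box not q), v
10. not q, v
11. Box not q, v
Accessibility: uRu, uRv, vRv
Branch closes: q and not q both at v.
(One branch shown.) All branches close.

Unsatisfiable (every branch closes)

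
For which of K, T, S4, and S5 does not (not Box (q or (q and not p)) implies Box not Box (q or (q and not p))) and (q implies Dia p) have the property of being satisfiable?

K, T, S4

S5-tableau for the formula:
1. not (not Box (q or (q and not p)) implies Box not Box (q or (q and not p))) and (q implies Dia p), w0
2. not (not Box (q or (q and not p)) implies Box not Box (q or (q and not p))), w0
3. q implies Dia p, w0
4. not Box (q or (q and not p)), w0
5. not Box not Box (q or (q and not p)), w0
6. Dia p, w0
7. not (q or (q and not p)), w1
8. not q, w1
9. not (q and not p), w1
10. p, w1
11. Box (q or (q and not p)), w2
12. q or (q and not p), w0
13. q or (q and not p), w1
14. q or (q and not p), w2
15. q and not p, w0
16. q, w0
17. not p, w0
18. q and not p, w1
19. q, w1
20. not p, w1
Accessibility: w0Rw0, w0Rw1, w0Rw2, w1Rw0, w1Rw1, w1Rw2, w2Rw0, w2Rw1, w2Rw2
Branch closes: q and not q both at w1.
Every branch closes (one shown): unsatisfiable in S5.
S4-tableau for the formula:
1. not (not Box (q or (q and not p)) implies Box not Box (q or (q and not p))) and (q implies Dia p), w0
2. not (not Box (q or (q and not p)) implies Box not Box (q or (q and not p))), w0
3. q implies Dia p, w0
4. not Box (q or (q and not p)), w0
5. not Box not Box (q or (q and not p)), w0
6. Dia p, w0
7. not (q or (q and not p)), w1
8. not q, w1
9. not (q and not p), w1
10. p, w1
11. Box (q or (q and not p)), w2
12. q or (q and not p), w2
13. q and not p, w2
14. q, w2
15. not p, w2
16. p, w3
Accessibility: w0Rw0, w0Rw1, w0Rw2, w0Rw3, w1Rw1, w2Rw2, w3Rw3
Complete open branch: satisfiable in S4, hence also in K, T (this S4-model is also a K-model and a T-model).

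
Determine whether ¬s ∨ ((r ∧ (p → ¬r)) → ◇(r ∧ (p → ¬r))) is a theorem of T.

Valid

Tableau for the negation ¬(¬s ∨ ((r ∧ (p → ¬r)) → ◇(r ∧ (p → ¬r)))):
1. ¬(¬s ∨ ((r ∧ (p → ¬r)) → ◇(r ∧ (p → ¬r)))), u
2. s, u   [¬∨-rule on 1]
3. ¬((r ∧ (p → ¬r)) → ◇(r ∧ (p → ¬r))), u   [¬∨-rule on 1]
4. r ∧ (p → ¬r), u   [¬→-rule on 3]
5. ¬◇(r ∧ (p → ¬r)), u   [¬→-rule on 3]
6. r, u   [∧-rule on 4]
7. p → ¬r, u   [∧-rule on 4]
8. ¬(r ∧ (p → ¬r)), u   [¬◇-rule on 5 via uRu]
9. ¬p, u   [→-rule on 7 (branches; this branch)]
10. ¬(p → ¬r), u   [¬∧-rule on 8 (branches; this branch)]
11. p, u   [¬→-rule on 10]
Accessibility: uRu
Branch closes: p and ¬p both at u.
Every branch of the negation's tableau closes; the branch above is one of them.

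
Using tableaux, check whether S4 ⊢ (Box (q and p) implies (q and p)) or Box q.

Valid

Tableau for the negation not ((Box (q and p) implies (q and p)) or Box q):
1. not ((Box (q and p) implies (q and p)) or Box q), u
2. not (Box (q and p) implies (q and p)), u   [neg-or-rule on 1]
3. not Box q, u   [neg-or-rule on 1]
4. Box (q and p), u   [neg-implies-rule on 2]
5. not (q and p), u   [neg-implies-rule on 2]
6. q and p, u   [Box-rule on 4 via uRu]
7. q, u   [and-rule on 6]
8. p, u   [and-rule on 6]
9. not p, u   [neg-and-rule on 5 (branches; this branch)]
Accessibility: uRu
Branch closes: p and not p both at u.
Every branch of the negation's tableau closes; the branch above is one of them.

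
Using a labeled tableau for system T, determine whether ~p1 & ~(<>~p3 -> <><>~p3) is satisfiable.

1. ~p1 & ~(<>~p3 -> <><>~p3), 0
2. ~p1, 0
3. ~(<>~p3 -> <><>~p3), 0
4. <>~p3, 0
5. ~<><>~p3, 0
6. ~<>~p3, 0
7. p3, 0
8. ~p3, 1
9. ~<>~p3, 1
10. p3, 1
Accessibility: 0R0, 0R1, 1R1
Branch closes: p3 and ~p3 both at 1.
Every branch closes; the branch above is one of them.

Unsatisfiable (every branch closes)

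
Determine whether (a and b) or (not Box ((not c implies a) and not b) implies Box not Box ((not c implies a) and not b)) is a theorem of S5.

Valid in S5

Tableau for the negation not ((a and b) or (not Box ((not c implies a) and not b) implies Box not Box ((not c implies a) and not b))):
1. not ((a and b) or (not Box ((not c implies a) and not b) implies Box not Box ((not c implies a) and not b))), w0
2. not (a and b), w0
3. not (not Box ((not c implies a) and not b) implies Box not Box ((not c implies a) and not b)), w0
4. not Box ((not c implies a) and not b), w0
5. not Box not Box ((not c implies a) and not b), w0
6. not b, w0
7. not ((not c implies a) and not b), w1
8. not (not c implies a), w1
9. not c, w1
10. not a, w1
11. Box ((not c implies a) and not b), w2
12. (not c implies a) and not b, w0
13. not c implies a, w0
14. (not c implies a) and not b, w1
15. not c implies a, w1
16. not b, w1
17. (not c implies a) and not b, w2
18. not c implies a, w2
19. not b, w2
20. a, w0
21. a, w1
Accessibility: w0Rw0, w0Rw1, w0Rw2, w1Rw0, w1Rw1, w1Rw2, w2Rw0, w2Rw1, w2Rw2
Branch closes: a and not a both at w1.
All branches of the negation close; one closing branch shown above.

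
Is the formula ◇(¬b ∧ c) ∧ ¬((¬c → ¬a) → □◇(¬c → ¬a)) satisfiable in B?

1. ◇(¬b ∧ c) ∧ ¬((¬c → ¬a) → □◇(¬c → ¬a)), 0
2. ◇(¬b ∧ c), 0
3. ¬((¬c → ¬a) → □◇(¬c → ¬a)), 0
4. ¬c → ¬a, 0
5. ¬□◇(¬c → ¬a), 0
6. ¬a, 0
7. ¬b ∧ c, 1
8. ¬b, 1
9. c, 1
10. ¬◇(¬c → ¬a), 2
11. ¬(¬c → ¬a), 0
12. ¬c, 0
13. a, 0
Accessibility: 0R0, 0R1, 0R2, 1R0, 1R1, 2R0, 2R2
Branch closes: a and ¬a both at 0.
(One branch shown.) All branches close.

Unsatisfiable (every branch closes)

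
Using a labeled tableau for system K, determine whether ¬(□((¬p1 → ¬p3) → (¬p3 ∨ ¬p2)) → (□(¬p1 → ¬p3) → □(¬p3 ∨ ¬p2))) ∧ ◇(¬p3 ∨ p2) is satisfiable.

1. ¬(□((¬p1 → ¬p3) → (¬p3 ∨ ¬p2)) → (□(¬p1 → ¬p3) → □(¬p3 ∨ ¬p2))) ∧ ◇(¬p3 ∨ p2), w0
2. ¬(□((¬p1 → ¬p3) → (¬p3 ∨ ¬p2)) → (□(¬p1 → ¬p3) → □(¬p3 ∨ ¬p2))), w0   [∧-rule on 1]
3. ◇(¬p3 ∨ p2), w0   [∧-rule on 1]
4. □((¬p1 → ¬p3) → (¬p3 ∨ ¬p2)), w0   [¬→-rule on 2]
5. ¬(□(¬p1 → ¬p3) → □(¬p3 ∨ ¬p2)), w0   [¬→-rule on 2]
6. □(¬p1 → ¬p3), w0   [¬→-rule on 5]
7. ¬□(¬p3 ∨ ¬p2), w0   [¬→-rule on 5]
8. ¬p3 ∨ p2, w1   [◇-rule on 3: fresh world w1, w0Rw1]
9. (¬p1 → ¬p3) → (¬p3 ∨ ¬p2), w1   [□-rule on 4 via w0Rw1]
10. ¬p1 → ¬p3, w1   [□-rule on 6 via w0Rw1]
11. p2, w1   [∨-rule on 8 (branches; this branch)]
12. ¬p3 ∨ ¬p2, w1   [→-rule on 9 (branches; this branch)]
13. ¬p3, w1   [→-rule on 10 (branches; this branch)]
14. ¬(¬p3 ∨ ¬p2), w2   [¬□-rule on 7: fresh world w2, w0Rw2]
15. p3, w2   [¬∨-rule on 14]
16. p2, w2   [¬∨-rule on 14]
17. (¬p1 → ¬p3) → (¬p3 ∨ ¬p2), w2   [□-rule on 4 via w0Rw2]
18. ¬p1 → ¬p3, w2   [□-rule on 6 via w0Rw2]
19. ¬p3 ∨ ¬p2, w2   [→-rule on 17 (branches; this branch)]
20. p1, w2   [→-rule on 18 (branches; this branch)]
21. ¬p2, w2   [∨-rule on 19 (branches; this branch)]
Accessibility: w0Rw1, w0Rw2
Branch closes: p2 and ¬p2 both at w2.
(One branch shown.) All branches close.

No, unsatisfiable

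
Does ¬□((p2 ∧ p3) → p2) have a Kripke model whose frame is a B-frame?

No, unsatisfiable

1. ¬□((p2 ∧ p3) → p2), w0
2. ¬((p2 ∧ p3) → p2), w1
3. p2 ∧ p3, w1
4. ¬p2, w1
5. p2, w1
6. p3, w1
Accessibility: w0Rw0, w0Rw1, w1Rw0, w1Rw1
Branch closes: p2 and ¬p2 both at w1.
All branches of the tableau close; one closing branch shown above.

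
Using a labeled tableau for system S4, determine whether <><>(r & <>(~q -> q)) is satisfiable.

Yes, satisfiable

1. <><>(r & <>(~q -> q)), 0
2. <>(r & <>(~q -> q)), 1   [<>-rule on 1: fresh world 1, 0R1]
3. r & <>(~q -> q), 2   [<>-rule on 2: fresh world 2, 1R2]
4. r, 2   [&-rule on 3]
5. <>(~q -> q), 2   [&-rule on 3]
6. ~q -> q, 3   [<>-rule on 5: fresh world 3, 2R3]
7. q, 3   [->-rule on 6 (branches; this branch)]
Accessibility: 0R0, 0R1, 0R2, 0R3, 1R1, 1R2, 1R3, 2R2, 2R3, 3R3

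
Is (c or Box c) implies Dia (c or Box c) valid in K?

Invalid (countermodel exists)

Tableau for the negation not ((c or Box c) implies Dia (c or Box c)):
1. not ((c or Box c) implies Dia (c or Box c)), w0
2. c or Box c, w0   [neg-implies-rule on 1]
3. not Dia (c or Box c), w0   [neg-implies-rule on 1]
4. Box c, w0   [or-rule on 2 (branches; this branch)]
The negation has an open branch (countermodel exists).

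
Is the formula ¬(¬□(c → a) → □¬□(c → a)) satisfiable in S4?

1. ¬(¬□(c → a) → □¬□(c → a)), 0
2. ¬□(c → a), 0
3. ¬□¬□(c → a), 0
4. ¬(c → a), 1
5. c, 1
6. ¬a, 1
7. □(c → a), 2
8. c → a, 2
9. a, 2
Accessibility: 0R0, 0R1, 0R2, 1R1, 2R2

Satisfiable (open branch found)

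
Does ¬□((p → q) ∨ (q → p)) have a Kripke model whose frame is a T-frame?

1. ¬□((p → q) ∨ (q → p)), u
2. ¬((p → q) ∨ (q → p)), v
3. ¬(p → q), v
4. ¬(q → p), v
5. p, v
6. ¬q, v
7. q, v
8. ¬p, v
Accessibility: uRu, uRv, vRv
Branch closes: q and ¬q both at v.
(One branch shown.) All branches close.

Unsatisfiable (every branch closes)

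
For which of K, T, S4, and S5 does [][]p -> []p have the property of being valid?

K-tableau for the negation ~([][]p -> []p):
1. ~([][]p -> []p), w0
2. [][]p, w0
3. ~[]p, w0
4. ~p, w1
5. []p, w1
Accessibility: w0Rw1
Complete open branch: countermodel on a K-frame, so not valid in K.
T-tableau for the negation ~([][]p -> []p):
1. ~([][]p -> []p), w0
2. [][]p, w0
3. ~[]p, w0
4. []p, w0
5. p, w0
6. ~p, w1
7. []p, w1
8. p, w1
Accessibility: w0Rw0, w0Rw1, w1Rw1
Branch closes: p and ~p both at w1.
Every branch closes (one shown): valid in T, hence also in S4, S5 (every theorem of T is a theorem of S4 and S5).

T, S4, S5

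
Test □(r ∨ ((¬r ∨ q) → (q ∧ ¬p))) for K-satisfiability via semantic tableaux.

Yes, satisfiable

1. □(r ∨ ((¬r ∨ q) → (q ∧ ¬p))), w0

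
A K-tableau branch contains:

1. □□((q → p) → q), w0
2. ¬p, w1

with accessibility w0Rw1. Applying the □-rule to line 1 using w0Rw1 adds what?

□((q → p) → q), w1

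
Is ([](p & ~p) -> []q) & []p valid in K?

Invalid (countermodel exists)

Tableau for the negation ~(([](p & ~p) -> []q) & []p):
1. ~(([](p & ~p) -> []q) & []p), 0
2. ~[]p, 0
3. ~p, 1
Accessibility: 0R1
The negation has an open branch (countermodel exists).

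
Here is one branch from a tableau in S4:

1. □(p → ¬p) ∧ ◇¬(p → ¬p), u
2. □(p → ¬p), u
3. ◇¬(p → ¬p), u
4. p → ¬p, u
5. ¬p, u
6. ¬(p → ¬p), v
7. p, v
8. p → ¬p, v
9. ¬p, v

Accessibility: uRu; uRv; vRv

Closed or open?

Yes, closed

Both p and ¬p appear at v.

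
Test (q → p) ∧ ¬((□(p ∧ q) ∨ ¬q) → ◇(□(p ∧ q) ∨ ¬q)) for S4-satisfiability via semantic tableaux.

Unsatisfiable

1. (q → p) ∧ ¬((□(p ∧ q) ∨ ¬q) → ◇(□(p ∧ q) ∨ ¬q)), u
2. q → p, u
3. ¬((□(p ∧ q) ∨ ¬q) → ◇(□(p ∧ q) ∨ ¬q)), u
4. □(p ∧ q) ∨ ¬q, u
5. ¬◇(□(p ∧ q) ∨ ¬q), u
6. ¬(□(p ∧ q) ∨ ¬q), u
7. ¬□(p ∧ q), u
8. q, u
9. p, u
10. □(p ∧ q), u
11. p ∧ q, u
12. ¬(p ∧ q), v
13. ¬(□(p ∧ q) ∨ ¬q), v
14. ¬□(p ∧ q), v
15. q, v
16. p ∧ q, v
17. p, v
18. ¬q, v
Accessibility: uRu, uRv, vRv
Branch closes: q and ¬q both at v.
(One branch shown.) All branches close.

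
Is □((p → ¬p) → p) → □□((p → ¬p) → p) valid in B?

Tableau for the negation ¬(□((p → ¬p) → p) → □□((p → ¬p) → p)):
1. ¬(□((p → ¬p) → p) → □□((p → ¬p) → p)), w0
2. □((p → ¬p) → p), w0
3. ¬□□((p → ¬p) → p), w0
4. (p → ¬p) → p, w0
5. p, w0
6. ¬□((p → ¬p) → p), w1
7. (p → ¬p) → p, w1
8. p, w1
9. ¬((p → ¬p) → p), w2
10. p → ¬p, w2
11. ¬p, w2
Accessibility: w0Rw0, w0Rw1, w1Rw0, w1Rw1, w1Rw2, w2Rw1, w2Rw2
The negation has an open branch (countermodel exists).

No, not valid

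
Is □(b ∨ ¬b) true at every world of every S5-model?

Tableau for the negation ¬□(b ∨ ¬b):
1. ¬□(b ∨ ¬b), 0
2. ¬(b ∨ ¬b), 1   [¬□-rule on 1: fresh world 1, 0R1]
3. ¬b, 1   [¬∨-rule on 2]
4. b, 1   [¬∨-rule on 2]
Accessibility: 0R0, 0R1, 1R0, 1R1
Branch closes: b and ¬b both at 1.
All branches of the negation close; one closing branch shown above.

Valid in S5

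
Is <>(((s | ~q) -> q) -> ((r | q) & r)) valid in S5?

Invalid (countermodel exists)

Tableau for the negation ~<>(((s | ~q) -> q) -> ((r | q) & r)):
1. ~<>(((s | ~q) -> q) -> ((r | q) & r)), 0
2. ~(((s | ~q) -> q) -> ((r | q) & r)), 0
3. (s | ~q) -> q, 0
4. ~((r | q) & r), 0
5. q, 0
6. ~r, 0
Accessibility: 0R0
The negation has an open branch (countermodel exists).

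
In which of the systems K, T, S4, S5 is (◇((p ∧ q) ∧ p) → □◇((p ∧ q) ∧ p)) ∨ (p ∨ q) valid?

S5

S5-tableau for the negation ¬((◇((p ∧ q) ∧ p) → □◇((p ∧ q) ∧ p)) ∨ (p ∨ q)):
1. ¬((◇((p ∧ q) ∧ p) → □◇((p ∧ q) ∧ p)) ∨ (p ∨ q)), u
2. ¬(◇((p ∧ q) ∧ p) → □◇((p ∧ q) ∧ p)), u
3. ¬(p ∨ q), u
4. ◇((p ∧ q) ∧ p), u
5. ¬□◇((p ∧ q) ∧ p), u
6. ¬p, u
7. ¬q, u
8. (p ∧ q) ∧ p, v
9. p ∧ q, v
10. p, v
11. q, v
12. ¬◇((p ∧ q) ∧ p), w
13. ¬((p ∧ q) ∧ p), u
14. ¬((p ∧ q) ∧ p), v
15. ¬((p ∧ q) ∧ p), w
16. ¬(p ∧ q), u
17. ¬(p ∧ q), v
18. ¬p, w
19. ¬q, v
Accessibility: uRu, uRv, uRw, vRu, vRv, vRw, wRu, wRv, wRw
Branch closes: q and ¬q both at v.
Every branch closes (one shown): valid in S5.
S4-tableau for the negation ¬((◇((p ∧ q) ∧ p) → □◇((p ∧ q) ∧ p)) ∨ (p ∨ q)):
1. ¬((◇((p ∧ q) ∧ p) → □◇((p ∧ q) ∧ p)) ∨ (p ∨ q)), u
2. ¬(◇((p ∧ q) ∧ p) → □◇((p ∧ q) ∧ p)), u
3. ¬(p ∨ q), u
4. ◇((p ∧ q) ∧ p), u
5. ¬□◇((p ∧ q) ∧ p), u
6. ¬p, u
7. ¬q, u
8. (p ∧ q) ∧ p, v
9. p ∧ q, v
10. p, v
11. q, v
12. ¬◇((p ∧ q) ∧ p), w
13. ¬((p ∧ q) ∧ p), w
14. ¬p, w
Accessibility: uRu, uRv, uRw, vRv, wRw
Complete open branch: countermodel on an S4-frame, so not valid in S4, nor in K, T (the same frame is also a K-frame and a T-frame).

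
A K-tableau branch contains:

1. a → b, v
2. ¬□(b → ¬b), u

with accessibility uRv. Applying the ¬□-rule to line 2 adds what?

a fresh world w with uRw, and ¬(b → ¬b) at w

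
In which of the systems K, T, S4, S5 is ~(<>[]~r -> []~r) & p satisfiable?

K, T, S4

S5-tableau for the formula:
1. ~(<>[]~r -> []~r) & p, 0
2. ~(<>[]~r -> []~r), 0   [&-rule on 1]
3. p, 0   [&-rule on 1]
4. <>[]~r, 0   [~->-rule on 2]
5. ~[]~r, 0   [~->-rule on 2]
6. []~r, 1   [<>-rule on 4: fresh world 1, 0R1]
7. ~r, 0   [[]-rule on 6 via 1R0]
8. ~r, 1   [[]-rule on 6 via 1R1]
9. r, 2   [~[]-rule on 5: fresh world 2, 0R2]
10. ~r, 2   [[]-rule on 6 via 1R2]
Accessibility: 0R0, 0R1, 0R2, 1R0, 1R1, 1R2, 2R0, 2R1, 2R2
Branch closes: r and ~r both at 2.
Every branch closes (one shown): unsatisfiable in S5.
S4-tableau for the formula:
1. ~(<>[]~r -> []~r) & p, 0
2. ~(<>[]~r -> []~r), 0   [&-rule on 1]
3. p, 0   [&-rule on 1]
4. <>[]~r, 0   [~->-rule on 2]
5. ~[]~r, 0   [~->-rule on 2]
6. []~r, 1   [<>-rule on 4: fresh world 1, 0R1]
7. ~r, 1   [[]-rule on 6 via 1R1]
8. r, 2   [~[]-rule on 5: fresh world 2, 0R2]
Accessibility: 0R0, 0R1, 0R2, 1R1, 2R2
Complete open branch: satisfiable in S4, hence also in K, T (this S4-model is also a K-model and a T-model).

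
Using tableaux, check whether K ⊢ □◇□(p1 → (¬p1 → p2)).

Invalid (countermodel exists)

Tableau for the negation ¬□◇□(p1 → (¬p1 → p2)):
1. ¬□◇□(p1 → (¬p1 → p2)), u
2. ¬◇□(p1 → (¬p1 → p2)), v
Accessibility: uRv
The negation has an open branch (countermodel exists).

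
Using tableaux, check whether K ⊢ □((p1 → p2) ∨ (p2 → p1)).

Valid in K

Tableau for the negation ¬□((p1 → p2) ∨ (p2 → p1)):
1. ¬□((p1 → p2) ∨ (p2 → p1)), u
2. ¬((p1 → p2) ∨ (p2 → p1)), v   [¬□-rule on 1: fresh world v, uRv]
3. ¬(p1 → p2), v   [¬∨-rule on 2]
4. ¬(p2 → p1), v   [¬∨-rule on 2]
5. p1, v   [¬→-rule on 3]
6. ¬p2, v   [¬→-rule on 3]
7. p2, v   [¬→-rule on 4]
8. ¬p1, v   [¬→-rule on 4]
Accessibility: uRv
Branch closes: p2 and ¬p2 both at v.
All branches of the negation close; one closing branch shown above.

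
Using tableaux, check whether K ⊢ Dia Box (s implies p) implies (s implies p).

Invalid (countermodel exists)

Tableau for the negation not (Dia Box (s implies p) implies (s implies p)):
1. not (Dia Box (s implies p) implies (s implies p)), u
2. Dia Box (s implies p), u
3. not (s implies p), u
4. s, u
5. not p, u
6. Box (s implies p), v
Accessibility: uRv
The negation has an open branch (countermodel exists).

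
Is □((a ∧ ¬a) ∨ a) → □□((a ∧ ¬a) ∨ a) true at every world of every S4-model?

Valid

Tableau for the negation ¬(□((a ∧ ¬a) ∨ a) → □□((a ∧ ¬a) ∨ a)):
1. ¬(□((a ∧ ¬a) ∨ a) → □□((a ∧ ¬a) ∨ a)), u
2. □((a ∧ ¬a) ∨ a), u
3. ¬□□((a ∧ ¬a) ∨ a), u
4. (a ∧ ¬a) ∨ a, u
5. a, u
6. ¬□((a ∧ ¬a) ∨ a), v
7. (a ∧ ¬a) ∨ a, v
8. a, v
9. ¬((a ∧ ¬a) ∨ a), w
10. ¬(a ∧ ¬a), w
11. ¬a, w
12. (a ∧ ¬a) ∨ a, w
13. a ∧ ¬a, w
14. a, w
Accessibility: uRu, uRv, uRw, vRv, vRw, wRw
Branch closes: a and ¬a both at w.
All branches of the negation close; one closing branch shown above.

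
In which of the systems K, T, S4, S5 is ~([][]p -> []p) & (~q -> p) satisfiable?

K

K-tableau for the formula:
1. ~([][]p -> []p) & (~q -> p), u
2. ~([][]p -> []p), u   [&-rule on 1]
3. ~q -> p, u   [&-rule on 1]
4. [][]p, u   [~->-rule on 2]
5. ~[]p, u   [~->-rule on 2]
6. p, u   [->-rule on 3 (branches; this branch)]
7. ~p, v   [~[]-rule on 5: fresh world v, uRv]
8. []p, v   [[]-rule on 4 via uRv]
Accessibility: uRv
Complete open branch: satisfiable in K.
T-tableau for the formula:
1. ~([][]p -> []p) & (~q -> p), u
2. ~([][]p -> []p), u   [&-rule on 1]
3. ~q -> p, u   [&-rule on 1]
4. [][]p, u   [~->-rule on 2]
5. ~[]p, u   [~->-rule on 2]
6. []p, u   [[]-rule on 4 via uRu]
7. p, u   [[]-rule on 6 via uRu]
8. ~p, v   [~[]-rule on 5: fresh world v, uRv]
9. []p, v   [[]-rule on 4 via uRv]
10. p, v   [[]-rule on 6 via uRv]
Accessibility: uRu, uRv, vRv
Branch closes: p and ~p both at v.
Every branch closes (one shown): unsatisfiable in T, hence also in S4, S5 (every S4/S5-frame is a T-frame).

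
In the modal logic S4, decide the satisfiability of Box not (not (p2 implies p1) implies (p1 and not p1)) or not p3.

1. Box not (not (p2 implies p1) implies (p1 and not p1)) or not p3, u
2. not p3, u   [or-rule on 1 (branches; this branch)]
Accessibility: uRu

Yes, satisfiable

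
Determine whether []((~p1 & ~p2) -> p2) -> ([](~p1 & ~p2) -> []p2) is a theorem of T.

Valid in T

Tableau for the negation ~([]((~p1 & ~p2) -> p2) -> ([](~p1 & ~p2) -> []p2)):
1. ~([]((~p1 & ~p2) -> p2) -> ([](~p1 & ~p2) -> []p2)), u
2. []((~p1 & ~p2) -> p2), u
3. ~([](~p1 & ~p2) -> []p2), u
4. [](~p1 & ~p2), u
5. ~[]p2, u
6. (~p1 & ~p2) -> p2, u
7. ~p1 & ~p2, u
8. ~p1, u
9. ~p2, u
10. ~(~p1 & ~p2), u
11. p2, u
Accessibility: uRu
Branch closes: p2 and ~p2 both at u.
Every branch of the negation's tableau closes; the branch above is one of them.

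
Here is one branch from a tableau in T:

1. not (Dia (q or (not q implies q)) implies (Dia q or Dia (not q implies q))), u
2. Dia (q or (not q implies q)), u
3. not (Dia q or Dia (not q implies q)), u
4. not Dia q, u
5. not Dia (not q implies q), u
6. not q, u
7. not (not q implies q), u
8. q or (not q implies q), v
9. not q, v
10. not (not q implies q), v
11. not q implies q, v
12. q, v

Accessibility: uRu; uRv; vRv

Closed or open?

Both q and not q appear at v.

Yes, closed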